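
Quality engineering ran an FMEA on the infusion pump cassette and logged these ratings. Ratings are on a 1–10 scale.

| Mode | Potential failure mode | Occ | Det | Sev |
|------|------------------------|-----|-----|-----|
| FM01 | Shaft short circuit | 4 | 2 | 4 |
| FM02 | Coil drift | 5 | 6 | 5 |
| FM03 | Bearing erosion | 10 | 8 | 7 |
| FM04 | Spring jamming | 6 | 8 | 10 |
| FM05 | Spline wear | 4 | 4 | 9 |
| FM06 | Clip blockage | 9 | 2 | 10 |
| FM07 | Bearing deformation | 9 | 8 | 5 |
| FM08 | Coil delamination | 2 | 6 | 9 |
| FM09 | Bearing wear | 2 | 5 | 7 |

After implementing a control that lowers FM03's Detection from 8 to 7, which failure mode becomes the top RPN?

RPN = Severity × Occurrence × Detection:
  FM01: 4 × 4 × 2 = 32
  FM02: 5 × 5 × 6 = 150
  FM03: 7 × 10 × 8 = 560
  FM04: 10 × 6 × 8 = 480
  FM05: 9 × 4 × 4 = 144
  FM06: 10 × 9 × 2 = 180
  FM07: 5 × 9 × 8 = 360
  FM08: 9 × 2 × 6 = 108
  FM09: 7 × 2 × 5 = 70
After action: FM03 → 7 × 10 × 7 = 490.
Revised RPNs: FM03=490, FM04=480, FM07=360, FM06=180, FM02=150, FM05=144, FM08=108, FM09=70, FM01=32.
Highest is now FM03 (490).

FM03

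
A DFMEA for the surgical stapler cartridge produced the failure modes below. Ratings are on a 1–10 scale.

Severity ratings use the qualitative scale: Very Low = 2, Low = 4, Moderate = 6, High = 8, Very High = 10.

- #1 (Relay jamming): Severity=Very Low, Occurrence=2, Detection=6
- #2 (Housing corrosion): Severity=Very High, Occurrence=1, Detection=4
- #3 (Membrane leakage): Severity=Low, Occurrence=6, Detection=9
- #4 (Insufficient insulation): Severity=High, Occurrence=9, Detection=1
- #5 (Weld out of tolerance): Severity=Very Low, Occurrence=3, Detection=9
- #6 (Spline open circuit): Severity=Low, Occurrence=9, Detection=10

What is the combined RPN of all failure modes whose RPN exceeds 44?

702

RPN = Severity × Occurrence × Detection:
  #1: 2 × 2 × 6 = 24
  #2: 10 × 1 × 4 = 40
  #3: 4 × 6 × 9 = 216
  #4: 8 × 9 × 1 = 72
  #5: 2 × 3 × 9 = 54
  #6: 4 × 9 × 10 = 360
RPN > 44: #3 (216), #4 (72), #5 (54), #6 (360).
Sum: 216 + 72 + 54 + 360 = 702.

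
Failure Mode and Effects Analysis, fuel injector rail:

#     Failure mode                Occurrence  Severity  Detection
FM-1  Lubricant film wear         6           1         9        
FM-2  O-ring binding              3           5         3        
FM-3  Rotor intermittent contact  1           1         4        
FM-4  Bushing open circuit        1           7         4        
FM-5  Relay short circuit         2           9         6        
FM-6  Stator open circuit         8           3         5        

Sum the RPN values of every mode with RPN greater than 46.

282

RPN = Severity × Occurrence × Detection:
  FM-1: 1 × 6 × 9 = 54
  FM-2: 5 × 3 × 3 = 45
  FM-3: 1 × 1 × 4 = 4
  FM-4: 7 × 1 × 4 = 28
  FM-5: 9 × 2 × 6 = 108
  FM-6: 3 × 8 × 5 = 120
RPN > 46: FM-1 (54), FM-5 (108), FM-6 (120).
Sum: 54 + 108 + 120 = 282.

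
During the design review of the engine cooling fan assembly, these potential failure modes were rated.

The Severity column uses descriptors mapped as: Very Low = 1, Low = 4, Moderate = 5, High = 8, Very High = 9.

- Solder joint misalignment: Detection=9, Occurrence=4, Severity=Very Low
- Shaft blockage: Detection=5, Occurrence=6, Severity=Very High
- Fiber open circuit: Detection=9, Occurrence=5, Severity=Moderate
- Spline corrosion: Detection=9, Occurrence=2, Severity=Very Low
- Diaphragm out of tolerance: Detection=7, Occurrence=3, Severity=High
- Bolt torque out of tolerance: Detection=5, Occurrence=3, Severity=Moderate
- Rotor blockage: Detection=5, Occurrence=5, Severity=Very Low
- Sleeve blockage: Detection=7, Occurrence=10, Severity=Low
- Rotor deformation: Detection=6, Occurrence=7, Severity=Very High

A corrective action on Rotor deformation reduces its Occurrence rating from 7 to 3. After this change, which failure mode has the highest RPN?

Sleeve blockage

RPN = Severity × Occurrence × Detection:
  Solder joint misalignment: 1 × 4 × 9 = 36
  Shaft blockage: 9 × 6 × 5 = 270
  Fiber open circuit: 5 × 5 × 9 = 225
  Spline corrosion: 1 × 2 × 9 = 18
  Diaphragm out of tolerance: 8 × 3 × 7 = 168
  Bolt torque out of tolerance: 5 × 3 × 5 = 75
  Rotor blockage: 1 × 5 × 5 = 25
  Sleeve blockage: 4 × 10 × 7 = 280
  Rotor deformation: 9 × 7 × 6 = 378
After action: Rotor deformation → 9 × 3 × 6 = 162.
Revised RPNs: Sleeve blockage=280, Shaft blockage=270, Fiber open circuit=225, Diaphragm out of tolerance=168, Rotor deformation=162, Bolt torque out of tolerance=75, Solder joint misalignment=36, Rotor blockage=25, Spline corrosion=18.
Highest is now Sleeve blockage (280).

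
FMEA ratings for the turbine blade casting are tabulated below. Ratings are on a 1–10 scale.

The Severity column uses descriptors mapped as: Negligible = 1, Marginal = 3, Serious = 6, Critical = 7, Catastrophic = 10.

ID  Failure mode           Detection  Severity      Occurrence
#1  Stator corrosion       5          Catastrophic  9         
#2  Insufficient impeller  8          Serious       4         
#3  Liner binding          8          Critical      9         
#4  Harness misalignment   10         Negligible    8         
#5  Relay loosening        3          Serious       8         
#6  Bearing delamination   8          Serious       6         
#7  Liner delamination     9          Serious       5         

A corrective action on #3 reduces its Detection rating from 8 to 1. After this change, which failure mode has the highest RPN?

#1

RPN = Severity × Occurrence × Detection:
  #1: 10 × 9 × 5 = 450
  #2: 6 × 4 × 8 = 192
  #3: 7 × 9 × 8 = 504
  #4: 1 × 8 × 10 = 80
  #5: 6 × 8 × 3 = 144
  #6: 6 × 6 × 8 = 288
  #7: 6 × 5 × 9 = 270
After action: #3 → 7 × 9 × 1 = 63.
Revised RPNs: #1=450, #6=288, #7=270, #2=192, #5=144, #4=80, #3=63.
Highest is now #1 (450).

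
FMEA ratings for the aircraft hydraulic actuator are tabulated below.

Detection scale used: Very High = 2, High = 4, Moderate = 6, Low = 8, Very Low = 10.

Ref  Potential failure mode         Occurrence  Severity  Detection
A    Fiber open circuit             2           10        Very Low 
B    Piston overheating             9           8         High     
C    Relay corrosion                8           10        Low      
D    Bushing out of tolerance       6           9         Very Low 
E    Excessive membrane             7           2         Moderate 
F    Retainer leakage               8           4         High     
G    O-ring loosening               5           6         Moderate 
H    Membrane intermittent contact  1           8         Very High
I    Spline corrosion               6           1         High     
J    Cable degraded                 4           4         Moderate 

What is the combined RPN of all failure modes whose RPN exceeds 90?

RPN = Severity × Occurrence × Detection:
  A: 10 × 2 × 10 = 200
  B: 8 × 9 × 4 = 288
  C: 10 × 8 × 8 = 640
  D: 9 × 6 × 10 = 540
  E: 2 × 7 × 6 = 84
  F: 4 × 8 × 4 = 128
  G: 6 × 5 × 6 = 180
  H: 8 × 1 × 2 = 16
  I: 1 × 6 × 4 = 24
  J: 4 × 4 × 6 = 96
RPN > 90: A (200), B (288), C (640), D (540), F (128), G (180), J (96).
Sum: 200 + 288 + 640 + 540 + 128 + 180 + 96 = 2072.

2072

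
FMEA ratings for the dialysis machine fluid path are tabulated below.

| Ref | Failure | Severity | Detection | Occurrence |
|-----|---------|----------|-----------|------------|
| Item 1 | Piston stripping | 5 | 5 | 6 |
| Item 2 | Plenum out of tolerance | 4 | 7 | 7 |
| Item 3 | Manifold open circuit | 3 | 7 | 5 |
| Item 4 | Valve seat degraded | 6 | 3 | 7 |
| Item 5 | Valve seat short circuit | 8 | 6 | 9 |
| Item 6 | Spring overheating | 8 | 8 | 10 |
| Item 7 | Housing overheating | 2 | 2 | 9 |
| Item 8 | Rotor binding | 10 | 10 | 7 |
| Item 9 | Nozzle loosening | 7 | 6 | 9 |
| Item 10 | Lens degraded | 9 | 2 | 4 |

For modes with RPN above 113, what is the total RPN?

RPN = Severity × Occurrence × Detection:
  Item 1: 5 × 6 × 5 = 150
  Item 2: 4 × 7 × 7 = 196
  Item 3: 3 × 5 × 7 = 105
  Item 4: 6 × 7 × 3 = 126
  Item 5: 8 × 9 × 6 = 432
  Item 6: 8 × 10 × 8 = 640
  Item 7: 2 × 9 × 2 = 36
  Item 8: 10 × 7 × 10 = 700
  Item 9: 7 × 9 × 6 = 378
  Item 10: 9 × 4 × 2 = 72
RPN > 113: Item 1 (150), Item 2 (196), Item 4 (126), Item 5 (432), Item 6 (640), Item 8 (700), Item 9 (378).
Sum: 150 + 196 + 126 + 432 + 640 + 700 + 378 = 2622.

2622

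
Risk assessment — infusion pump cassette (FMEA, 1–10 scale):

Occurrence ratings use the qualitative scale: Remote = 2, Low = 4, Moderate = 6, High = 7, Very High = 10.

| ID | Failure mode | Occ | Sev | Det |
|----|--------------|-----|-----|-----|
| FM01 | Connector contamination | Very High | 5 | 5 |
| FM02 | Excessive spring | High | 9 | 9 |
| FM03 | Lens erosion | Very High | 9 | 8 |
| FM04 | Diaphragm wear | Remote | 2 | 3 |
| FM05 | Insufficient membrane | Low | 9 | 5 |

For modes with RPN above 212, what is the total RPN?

RPN = Severity × Occurrence × Detection:
  FM01: 5 × 10 × 5 = 250
  FM02: 9 × 7 × 9 = 567
  FM03: 9 × 10 × 8 = 720
  FM04: 2 × 2 × 3 = 12
  FM05: 9 × 4 × 5 = 180
RPN > 212: FM01 (250), FM02 (567), FM03 (720).
Sum: 250 + 567 + 720 = 1537.

1537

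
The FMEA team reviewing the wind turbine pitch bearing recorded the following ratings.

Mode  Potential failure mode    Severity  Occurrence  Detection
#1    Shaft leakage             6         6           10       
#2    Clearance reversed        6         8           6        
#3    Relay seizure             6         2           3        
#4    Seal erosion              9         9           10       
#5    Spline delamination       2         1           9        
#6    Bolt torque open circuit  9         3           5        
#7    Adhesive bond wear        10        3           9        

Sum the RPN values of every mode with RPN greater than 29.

RPN = Severity × Occurrence × Detection:
  #1: 6 × 6 × 10 = 360
  #2: 6 × 8 × 6 = 288
  #3: 6 × 2 × 3 = 36
  #4: 9 × 9 × 10 = 810
  #5: 2 × 1 × 9 = 18
  #6: 9 × 3 × 5 = 135
  #7: 10 × 3 × 9 = 270
RPN > 29: #1 (360), #2 (288), #3 (36), #4 (810), #6 (135), #7 (270).
Sum: 360 + 288 + 36 + 810 + 135 + 270 = 1899.

1899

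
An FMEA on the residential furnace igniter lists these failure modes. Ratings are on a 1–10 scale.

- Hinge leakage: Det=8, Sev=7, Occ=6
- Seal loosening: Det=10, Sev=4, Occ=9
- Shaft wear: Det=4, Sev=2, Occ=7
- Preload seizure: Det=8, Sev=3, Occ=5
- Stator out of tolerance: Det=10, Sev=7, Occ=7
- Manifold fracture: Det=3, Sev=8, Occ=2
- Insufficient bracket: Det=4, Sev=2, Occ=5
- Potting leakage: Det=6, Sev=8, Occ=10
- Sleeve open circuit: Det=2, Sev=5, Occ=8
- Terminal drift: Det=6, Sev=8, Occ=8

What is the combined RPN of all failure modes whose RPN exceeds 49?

RPN = Severity × Occurrence × Detection:
  Hinge leakage: 7 × 6 × 8 = 336
  Seal loosening: 4 × 9 × 10 = 360
  Shaft wear: 2 × 7 × 4 = 56
  Preload seizure: 3 × 5 × 8 = 120
  Stator out of tolerance: 7 × 7 × 10 = 490
  Manifold fracture: 8 × 2 × 3 = 48
  Insufficient bracket: 2 × 5 × 4 = 40
  Potting leakage: 8 × 10 × 6 = 480
  Sleeve open circuit: 5 × 8 × 2 = 80
  Terminal drift: 8 × 8 × 6 = 384
RPN > 49: Hinge leakage (336), Seal loosening (360), Shaft wear (56), Preload seizure (120), Stator out of tolerance (490), Potting leakage (480), Sleeve open circuit (80), Terminal drift (384).
Sum: 336 + 360 + 56 + 120 + 490 + 480 + 80 + 384 = 2306.

2306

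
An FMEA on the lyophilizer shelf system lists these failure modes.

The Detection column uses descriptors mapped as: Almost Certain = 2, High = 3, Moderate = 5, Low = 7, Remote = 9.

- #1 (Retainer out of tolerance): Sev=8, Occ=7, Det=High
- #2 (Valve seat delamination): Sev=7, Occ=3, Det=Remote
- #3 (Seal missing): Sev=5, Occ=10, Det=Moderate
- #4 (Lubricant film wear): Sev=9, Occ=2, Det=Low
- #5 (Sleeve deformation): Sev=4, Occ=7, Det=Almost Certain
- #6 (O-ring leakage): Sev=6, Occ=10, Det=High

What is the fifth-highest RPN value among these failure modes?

126

RPN = Severity × Occurrence × Detection:
  #1: 8 × 7 × 3 = 168
  #2: 7 × 3 × 9 = 189
  #3: 5 × 10 × 5 = 250
  #4: 9 × 2 × 7 = 126
  #5: 4 × 7 × 2 = 56
  #6: 6 × 10 × 3 = 180
Sorted descending: 250, 189, 180, 168, 126, 56.
The fifth-highest RPN is 126 (#4).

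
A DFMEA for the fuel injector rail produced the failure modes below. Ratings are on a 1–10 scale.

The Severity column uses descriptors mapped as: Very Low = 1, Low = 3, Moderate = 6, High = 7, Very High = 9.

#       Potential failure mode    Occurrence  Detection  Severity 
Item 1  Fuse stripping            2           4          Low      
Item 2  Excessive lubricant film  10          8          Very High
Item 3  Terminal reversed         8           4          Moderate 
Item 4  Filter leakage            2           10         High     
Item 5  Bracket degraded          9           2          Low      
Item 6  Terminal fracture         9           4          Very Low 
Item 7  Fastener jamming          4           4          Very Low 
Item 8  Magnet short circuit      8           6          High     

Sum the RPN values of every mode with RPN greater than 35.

RPN = Severity × Occurrence × Detection:
  Item 1: 3 × 2 × 4 = 24
  Item 2: 9 × 10 × 8 = 720
  Item 3: 6 × 8 × 4 = 192
  Item 4: 7 × 2 × 10 = 140
  Item 5: 3 × 9 × 2 = 54
  Item 6: 1 × 9 × 4 = 36
  Item 7: 1 × 4 × 4 = 16
  Item 8: 7 × 8 × 6 = 336
RPN > 35: Item 2 (720), Item 3 (192), Item 4 (140), Item 5 (54), Item 6 (36), Item 8 (336).
Sum: 720 + 192 + 140 + 54 + 36 + 336 = 1478.

1478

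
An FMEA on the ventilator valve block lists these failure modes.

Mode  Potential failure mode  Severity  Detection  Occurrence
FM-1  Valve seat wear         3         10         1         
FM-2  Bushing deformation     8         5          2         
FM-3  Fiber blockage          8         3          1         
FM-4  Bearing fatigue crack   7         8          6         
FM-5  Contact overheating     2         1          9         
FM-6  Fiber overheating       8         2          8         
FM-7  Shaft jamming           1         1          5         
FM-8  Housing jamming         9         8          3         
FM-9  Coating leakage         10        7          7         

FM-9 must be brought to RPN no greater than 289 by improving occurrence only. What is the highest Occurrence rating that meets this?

4

FM-9: S=10, O=7, D=7 → current RPN = 490.
Fixed product = 70. Need 70 × O ≤ 289, so O ≤ 289/70 = 4.13.
Maximum integer Occurrence rating = 4 (gives RPN 280; O=5 would give 350 > 289).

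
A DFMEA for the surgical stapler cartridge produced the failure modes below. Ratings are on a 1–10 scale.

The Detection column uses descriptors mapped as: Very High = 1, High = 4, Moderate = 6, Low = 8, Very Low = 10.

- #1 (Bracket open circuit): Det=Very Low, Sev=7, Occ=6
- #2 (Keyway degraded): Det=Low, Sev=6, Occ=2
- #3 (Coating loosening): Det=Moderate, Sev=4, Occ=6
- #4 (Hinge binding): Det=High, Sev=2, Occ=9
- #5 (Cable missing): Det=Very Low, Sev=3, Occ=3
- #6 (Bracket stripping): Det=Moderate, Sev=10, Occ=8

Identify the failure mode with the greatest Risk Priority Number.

#6

RPN = Severity × Occurrence × Detection:
  #1: 7 × 6 × 10 = 420
  #2: 6 × 2 × 8 = 96
  #3: 4 × 6 × 6 = 144
  #4: 2 × 9 × 4 = 72
  #5: 3 × 3 × 10 = 90
  #6: 10 × 8 × 6 = 480
Highest RPN is 480 → #6.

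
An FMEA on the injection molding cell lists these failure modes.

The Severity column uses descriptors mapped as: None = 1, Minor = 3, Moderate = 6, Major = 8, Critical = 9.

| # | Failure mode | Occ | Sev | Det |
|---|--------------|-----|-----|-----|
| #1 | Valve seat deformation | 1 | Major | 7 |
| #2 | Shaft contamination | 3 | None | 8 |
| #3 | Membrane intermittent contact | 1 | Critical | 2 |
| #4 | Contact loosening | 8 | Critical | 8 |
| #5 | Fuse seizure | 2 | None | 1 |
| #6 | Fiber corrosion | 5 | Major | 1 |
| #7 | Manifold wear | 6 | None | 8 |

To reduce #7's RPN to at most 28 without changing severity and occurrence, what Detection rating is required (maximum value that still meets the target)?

#7: S=1, O=6, D=8 → current RPN = 48.
Fixed product = 6. Need 6 × D ≤ 28, so D ≤ 28/6 = 4.67.
Maximum integer Detection rating = 4 (gives RPN 24; D=5 would give 30 > 28).

4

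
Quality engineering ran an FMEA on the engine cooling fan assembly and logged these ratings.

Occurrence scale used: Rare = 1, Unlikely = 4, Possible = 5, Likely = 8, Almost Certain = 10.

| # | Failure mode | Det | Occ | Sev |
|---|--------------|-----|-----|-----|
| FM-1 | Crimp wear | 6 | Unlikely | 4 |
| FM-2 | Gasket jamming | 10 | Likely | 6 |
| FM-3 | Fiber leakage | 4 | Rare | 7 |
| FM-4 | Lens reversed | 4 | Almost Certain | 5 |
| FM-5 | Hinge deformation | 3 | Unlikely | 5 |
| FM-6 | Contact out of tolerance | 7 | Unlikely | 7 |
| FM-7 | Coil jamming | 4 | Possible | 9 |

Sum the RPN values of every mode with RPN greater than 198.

RPN = Severity × Occurrence × Detection:
  FM-1: 4 × 4 × 6 = 96
  FM-2: 6 × 8 × 10 = 480
  FM-3: 7 × 1 × 4 = 28
  FM-4: 5 × 10 × 4 = 200
  FM-5: 5 × 4 × 3 = 60
  FM-6: 7 × 4 × 7 = 196
  FM-7: 9 × 5 × 4 = 180
RPN > 198: FM-2 (480), FM-4 (200).
Sum: 480 + 200 = 680.

680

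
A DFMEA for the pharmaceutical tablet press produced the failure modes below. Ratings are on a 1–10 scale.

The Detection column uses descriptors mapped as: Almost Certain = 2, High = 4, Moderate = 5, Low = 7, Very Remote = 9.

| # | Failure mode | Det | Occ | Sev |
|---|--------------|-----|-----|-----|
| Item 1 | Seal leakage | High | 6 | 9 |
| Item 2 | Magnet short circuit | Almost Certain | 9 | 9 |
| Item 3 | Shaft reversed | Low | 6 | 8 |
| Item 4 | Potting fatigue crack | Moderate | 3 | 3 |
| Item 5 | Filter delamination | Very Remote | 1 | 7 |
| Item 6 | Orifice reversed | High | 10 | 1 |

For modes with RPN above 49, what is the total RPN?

777

RPN = Severity × Occurrence × Detection:
  Item 1: 9 × 6 × 4 = 216
  Item 2: 9 × 9 × 2 = 162
  Item 3: 8 × 6 × 7 = 336
  Item 4: 3 × 3 × 5 = 45
  Item 5: 7 × 1 × 9 = 63
  Item 6: 1 × 10 × 4 = 40
RPN > 49: Item 1 (216), Item 2 (162), Item 3 (336), Item 5 (63).
Sum: 216 + 162 + 336 + 63 = 777.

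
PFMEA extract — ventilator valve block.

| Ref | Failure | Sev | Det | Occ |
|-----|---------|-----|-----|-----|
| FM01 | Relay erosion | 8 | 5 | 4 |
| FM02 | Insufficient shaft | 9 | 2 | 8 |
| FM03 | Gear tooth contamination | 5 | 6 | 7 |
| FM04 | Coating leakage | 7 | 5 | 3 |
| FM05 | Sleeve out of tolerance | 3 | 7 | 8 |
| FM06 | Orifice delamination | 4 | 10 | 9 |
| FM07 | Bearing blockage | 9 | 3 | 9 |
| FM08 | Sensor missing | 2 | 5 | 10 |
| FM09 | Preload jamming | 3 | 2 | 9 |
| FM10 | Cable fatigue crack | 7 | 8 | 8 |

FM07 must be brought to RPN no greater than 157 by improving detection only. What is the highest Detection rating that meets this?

1

FM07: S=9, O=9, D=3 → current RPN = 243.
Fixed product = 81. Need 81 × D ≤ 157, so D ≤ 157/81 = 1.94.
Maximum integer Detection rating = 1 (gives RPN 81; D=2 would give 162 > 157).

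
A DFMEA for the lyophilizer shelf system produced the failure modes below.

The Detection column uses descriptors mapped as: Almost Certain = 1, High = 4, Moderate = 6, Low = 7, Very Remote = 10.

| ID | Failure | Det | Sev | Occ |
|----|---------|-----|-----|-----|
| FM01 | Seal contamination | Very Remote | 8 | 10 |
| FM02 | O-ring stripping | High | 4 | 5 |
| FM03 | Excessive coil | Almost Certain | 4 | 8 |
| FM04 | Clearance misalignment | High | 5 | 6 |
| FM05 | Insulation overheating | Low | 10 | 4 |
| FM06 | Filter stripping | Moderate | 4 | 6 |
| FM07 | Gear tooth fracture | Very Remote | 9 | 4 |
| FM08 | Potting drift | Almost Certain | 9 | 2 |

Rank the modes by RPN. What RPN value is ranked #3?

280

RPN = Severity × Occurrence × Detection:
  FM01: 8 × 10 × 10 = 800
  FM02: 4 × 5 × 4 = 80
  FM03: 4 × 8 × 1 = 32
  FM04: 5 × 6 × 4 = 120
  FM05: 10 × 4 × 7 = 280
  FM06: 4 × 6 × 6 = 144
  FM07: 9 × 4 × 10 = 360
  FM08: 9 × 2 × 1 = 18
Sorted descending: 800, 360, 280, 144, 120, 80, 32, 18.
The third-highest RPN is 280 (FM05).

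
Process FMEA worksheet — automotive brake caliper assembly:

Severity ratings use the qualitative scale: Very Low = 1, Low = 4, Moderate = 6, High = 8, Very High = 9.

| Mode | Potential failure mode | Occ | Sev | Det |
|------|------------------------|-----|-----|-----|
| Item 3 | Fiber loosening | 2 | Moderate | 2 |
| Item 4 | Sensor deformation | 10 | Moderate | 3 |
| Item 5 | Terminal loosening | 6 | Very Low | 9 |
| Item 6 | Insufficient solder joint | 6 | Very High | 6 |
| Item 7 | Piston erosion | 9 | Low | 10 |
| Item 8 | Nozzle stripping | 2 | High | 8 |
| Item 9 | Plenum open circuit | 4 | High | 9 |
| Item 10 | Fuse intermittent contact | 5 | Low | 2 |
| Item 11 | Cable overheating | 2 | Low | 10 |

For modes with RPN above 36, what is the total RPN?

RPN = Severity × Occurrence × Detection:
  Item 3: 6 × 2 × 2 = 24
  Item 4: 6 × 10 × 3 = 180
  Item 5: 1 × 6 × 9 = 54
  Item 6: 9 × 6 × 6 = 324
  Item 7: 4 × 9 × 10 = 360
  Item 8: 8 × 2 × 8 = 128
  Item 9: 8 × 4 × 9 = 288
  Item 10: 4 × 5 × 2 = 40
  Item 11: 4 × 2 × 10 = 80
RPN > 36: Item 4 (180), Item 5 (54), Item 6 (324), Item 7 (360), Item 8 (128), Item 9 (288), Item 10 (40), Item 11 (80).
Sum: 180 + 54 + 324 + 360 + 128 + 288 + 40 + 80 = 1454.

1454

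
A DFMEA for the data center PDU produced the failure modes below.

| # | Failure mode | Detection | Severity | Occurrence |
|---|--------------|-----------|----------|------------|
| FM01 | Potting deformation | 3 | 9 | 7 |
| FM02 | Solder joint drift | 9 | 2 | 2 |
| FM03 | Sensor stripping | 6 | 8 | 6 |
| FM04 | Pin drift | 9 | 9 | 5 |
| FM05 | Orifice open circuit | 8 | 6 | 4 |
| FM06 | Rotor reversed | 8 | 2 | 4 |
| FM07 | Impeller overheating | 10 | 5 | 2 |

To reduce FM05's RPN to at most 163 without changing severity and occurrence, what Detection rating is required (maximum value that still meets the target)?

FM05: S=6, O=4, D=8 → current RPN = 192.
Fixed product = 24. Need 24 × D ≤ 163, so D ≤ 163/24 = 6.79.
Maximum integer Detection rating = 6 (gives RPN 144; D=7 would give 168 > 163).

6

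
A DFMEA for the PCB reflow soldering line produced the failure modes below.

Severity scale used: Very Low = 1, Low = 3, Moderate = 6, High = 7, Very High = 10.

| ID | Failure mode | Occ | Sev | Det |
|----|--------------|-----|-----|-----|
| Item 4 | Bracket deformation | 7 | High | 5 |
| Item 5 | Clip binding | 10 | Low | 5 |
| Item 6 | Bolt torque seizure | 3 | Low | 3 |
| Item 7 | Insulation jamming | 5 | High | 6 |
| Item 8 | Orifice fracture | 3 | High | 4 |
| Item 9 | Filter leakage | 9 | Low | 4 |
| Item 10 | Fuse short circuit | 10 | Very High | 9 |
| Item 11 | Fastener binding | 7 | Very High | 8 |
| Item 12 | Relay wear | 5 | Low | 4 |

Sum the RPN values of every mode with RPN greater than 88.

RPN = Severity × Occurrence × Detection:
  Item 4: 7 × 7 × 5 = 245
  Item 5: 3 × 10 × 5 = 150
  Item 6: 3 × 3 × 3 = 27
  Item 7: 7 × 5 × 6 = 210
  Item 8: 7 × 3 × 4 = 84
  Item 9: 3 × 9 × 4 = 108
  Item 10: 10 × 10 × 9 = 900
  Item 11: 10 × 7 × 8 = 560
  Item 12: 3 × 5 × 4 = 60
RPN > 88: Item 4 (245), Item 5 (150), Item 7 (210), Item 9 (108), Item 10 (900), Item 11 (560).
Sum: 245 + 150 + 210 + 108 + 900 + 560 = 2173.

2173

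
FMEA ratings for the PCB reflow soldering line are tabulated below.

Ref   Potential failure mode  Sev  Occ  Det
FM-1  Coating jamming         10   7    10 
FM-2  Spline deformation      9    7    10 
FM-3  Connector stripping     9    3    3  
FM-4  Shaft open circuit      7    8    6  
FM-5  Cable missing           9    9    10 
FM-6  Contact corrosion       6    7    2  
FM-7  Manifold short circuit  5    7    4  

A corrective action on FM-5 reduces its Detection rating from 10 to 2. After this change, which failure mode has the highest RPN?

RPN = Severity × Occurrence × Detection:
  FM-1: 10 × 7 × 10 = 700
  FM-2: 9 × 7 × 10 = 630
  FM-3: 9 × 3 × 3 = 81
  FM-4: 7 × 8 × 6 = 336
  FM-5: 9 × 9 × 10 = 810
  FM-6: 6 × 7 × 2 = 84
  FM-7: 5 × 7 × 4 = 140
After action: FM-5 → 9 × 9 × 2 = 162.
Revised RPNs: FM-1=700, FM-2=630, FM-4=336, FM-5=162, FM-7=140, FM-6=84, FM-3=81.
Highest is now FM-1 (700).

FM-1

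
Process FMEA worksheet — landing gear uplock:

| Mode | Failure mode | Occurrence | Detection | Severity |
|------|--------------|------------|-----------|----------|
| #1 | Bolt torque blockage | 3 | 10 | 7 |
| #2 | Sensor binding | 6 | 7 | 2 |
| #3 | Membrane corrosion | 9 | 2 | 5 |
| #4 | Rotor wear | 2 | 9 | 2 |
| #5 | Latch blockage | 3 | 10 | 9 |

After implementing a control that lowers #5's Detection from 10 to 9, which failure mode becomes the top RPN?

#5

RPN = Severity × Occurrence × Detection:
  #1: 7 × 3 × 10 = 210
  #2: 2 × 6 × 7 = 84
  #3: 5 × 9 × 2 = 90
  #4: 2 × 2 × 9 = 36
  #5: 9 × 3 × 10 = 270
After action: #5 → 9 × 3 × 9 = 243.
Revised RPNs: #5=243, #1=210, #3=90, #2=84, #4=36.
Highest is now #5 (243).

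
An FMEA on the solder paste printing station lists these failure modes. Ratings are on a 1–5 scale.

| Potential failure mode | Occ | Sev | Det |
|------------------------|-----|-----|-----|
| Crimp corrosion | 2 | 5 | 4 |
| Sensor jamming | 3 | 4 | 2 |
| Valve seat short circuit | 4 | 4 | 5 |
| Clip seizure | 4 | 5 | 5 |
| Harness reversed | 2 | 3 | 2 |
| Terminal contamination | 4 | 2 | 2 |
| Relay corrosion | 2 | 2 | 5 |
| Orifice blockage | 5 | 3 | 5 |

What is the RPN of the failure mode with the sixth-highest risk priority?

RPN = Severity × Occurrence × Detection:
  Crimp corrosion: 5 × 2 × 4 = 40
  Sensor jamming: 4 × 3 × 2 = 24
  Valve seat short circuit: 4 × 4 × 5 = 80
  Clip seizure: 5 × 4 × 5 = 100
  Harness reversed: 3 × 2 × 2 = 12
  Terminal contamination: 2 × 4 × 2 = 16
  Relay corrosion: 2 × 2 × 5 = 20
  Orifice blockage: 3 × 5 × 5 = 75
Sorted descending: 100, 80, 75, 40, 24, 20, 16, 12.
The sixth-highest RPN is 20 (Relay corrosion).

20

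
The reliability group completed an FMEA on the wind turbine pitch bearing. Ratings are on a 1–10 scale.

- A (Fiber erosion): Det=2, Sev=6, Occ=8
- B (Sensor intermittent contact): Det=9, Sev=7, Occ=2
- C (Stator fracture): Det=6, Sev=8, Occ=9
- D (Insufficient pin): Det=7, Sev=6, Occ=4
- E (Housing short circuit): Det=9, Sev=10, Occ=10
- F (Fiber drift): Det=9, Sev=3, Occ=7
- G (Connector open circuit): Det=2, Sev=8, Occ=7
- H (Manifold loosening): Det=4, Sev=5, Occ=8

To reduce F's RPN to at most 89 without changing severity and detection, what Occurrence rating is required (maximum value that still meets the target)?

F: S=3, O=7, D=9 → current RPN = 189.
Fixed product = 27. Need 27 × O ≤ 89, so O ≤ 89/27 = 3.30.
Maximum integer Occurrence rating = 3 (gives RPN 81; O=4 would give 108 > 89).

3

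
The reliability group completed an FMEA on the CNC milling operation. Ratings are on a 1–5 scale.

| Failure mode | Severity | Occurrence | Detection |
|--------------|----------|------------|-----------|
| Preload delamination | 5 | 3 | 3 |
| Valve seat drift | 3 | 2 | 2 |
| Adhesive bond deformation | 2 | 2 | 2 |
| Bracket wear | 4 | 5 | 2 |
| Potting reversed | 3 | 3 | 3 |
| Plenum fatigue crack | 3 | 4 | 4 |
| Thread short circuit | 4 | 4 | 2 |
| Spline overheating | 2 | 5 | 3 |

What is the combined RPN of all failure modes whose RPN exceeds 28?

195

RPN = Severity × Occurrence × Detection:
  Preload delamination: 5 × 3 × 3 = 45
  Valve seat drift: 3 × 2 × 2 = 12
  Adhesive bond deformation: 2 × 2 × 2 = 8
  Bracket wear: 4 × 5 × 2 = 40
  Potting reversed: 3 × 3 × 3 = 27
  Plenum fatigue crack: 3 × 4 × 4 = 48
  Thread short circuit: 4 × 4 × 2 = 32
  Spline overheating: 2 × 5 × 3 = 30
RPN > 28: Preload delamination (45), Bracket wear (40), Plenum fatigue crack (48), Thread short circuit (32), Spline overheating (30).
Sum: 45 + 40 + 48 + 32 + 30 = 195.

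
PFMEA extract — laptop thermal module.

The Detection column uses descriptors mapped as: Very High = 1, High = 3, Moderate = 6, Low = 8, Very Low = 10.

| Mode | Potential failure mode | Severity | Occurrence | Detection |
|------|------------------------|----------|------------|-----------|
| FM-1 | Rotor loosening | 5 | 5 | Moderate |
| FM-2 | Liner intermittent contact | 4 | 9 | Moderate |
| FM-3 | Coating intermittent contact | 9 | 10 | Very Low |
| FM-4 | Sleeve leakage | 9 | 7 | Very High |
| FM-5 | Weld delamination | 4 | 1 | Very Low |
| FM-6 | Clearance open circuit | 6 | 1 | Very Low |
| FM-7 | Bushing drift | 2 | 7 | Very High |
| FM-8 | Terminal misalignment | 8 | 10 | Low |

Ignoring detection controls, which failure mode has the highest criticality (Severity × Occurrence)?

FM-3

Criticality = Severity × Occurrence:
  FM-1: 5 × 5 = 25
  FM-2: 4 × 9 = 36
  FM-3: 9 × 10 = 90
  FM-4: 9 × 7 = 63
  FM-5: 4 × 1 = 4
  FM-6: 6 × 1 = 6
  FM-7: 2 × 7 = 14
  FM-8: 8 × 10 = 80
Highest criticality is 90 → FM-3.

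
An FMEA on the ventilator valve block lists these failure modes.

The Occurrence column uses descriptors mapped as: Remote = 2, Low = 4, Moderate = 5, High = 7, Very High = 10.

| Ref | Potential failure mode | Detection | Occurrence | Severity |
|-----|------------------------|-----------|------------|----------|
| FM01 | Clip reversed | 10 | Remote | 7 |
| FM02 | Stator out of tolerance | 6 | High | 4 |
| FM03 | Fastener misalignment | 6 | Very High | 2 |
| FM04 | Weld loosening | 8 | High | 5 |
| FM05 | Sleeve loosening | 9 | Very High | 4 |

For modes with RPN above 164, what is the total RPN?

808

RPN = Severity × Occurrence × Detection:
  FM01: 7 × 2 × 10 = 140
  FM02: 4 × 7 × 6 = 168
  FM03: 2 × 10 × 6 = 120
  FM04: 5 × 7 × 8 = 280
  FM05: 4 × 10 × 9 = 360
RPN > 164: FM02 (168), FM04 (280), FM05 (360).
Sum: 168 + 280 + 360 = 808.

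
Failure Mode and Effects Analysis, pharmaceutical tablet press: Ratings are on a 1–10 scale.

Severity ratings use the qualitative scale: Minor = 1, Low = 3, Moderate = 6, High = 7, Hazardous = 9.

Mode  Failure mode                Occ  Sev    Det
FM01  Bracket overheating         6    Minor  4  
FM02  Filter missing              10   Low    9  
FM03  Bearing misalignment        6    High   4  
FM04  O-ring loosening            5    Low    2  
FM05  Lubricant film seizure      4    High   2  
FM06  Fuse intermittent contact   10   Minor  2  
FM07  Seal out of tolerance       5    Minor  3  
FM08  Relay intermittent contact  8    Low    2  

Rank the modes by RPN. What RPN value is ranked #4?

48

RPN = Severity × Occurrence × Detection:
  FM01: 1 × 6 × 4 = 24
  FM02: 3 × 10 × 9 = 270
  FM03: 7 × 6 × 4 = 168
  FM04: 3 × 5 × 2 = 30
  FM05: 7 × 4 × 2 = 56
  FM06: 1 × 10 × 2 = 20
  FM07: 1 × 5 × 3 = 15
  FM08: 3 × 8 × 2 = 48
Sorted descending: 270, 168, 56, 48, 30, 24, 20, 15.
The fourth-highest RPN is 48 (FM08).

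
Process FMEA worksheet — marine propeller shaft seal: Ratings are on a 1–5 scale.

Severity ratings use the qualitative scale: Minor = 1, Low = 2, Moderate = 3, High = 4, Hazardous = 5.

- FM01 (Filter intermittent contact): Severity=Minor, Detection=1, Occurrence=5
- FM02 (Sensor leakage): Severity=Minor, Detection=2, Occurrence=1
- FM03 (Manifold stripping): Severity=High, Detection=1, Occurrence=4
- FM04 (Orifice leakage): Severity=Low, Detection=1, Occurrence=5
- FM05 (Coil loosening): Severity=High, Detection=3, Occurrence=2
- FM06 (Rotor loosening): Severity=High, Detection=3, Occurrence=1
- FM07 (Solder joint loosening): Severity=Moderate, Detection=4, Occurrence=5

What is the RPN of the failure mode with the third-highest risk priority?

RPN = Severity × Occurrence × Detection:
  FM01: 1 × 5 × 1 = 5
  FM02: 1 × 1 × 2 = 2
  FM03: 4 × 4 × 1 = 16
  FM04: 2 × 5 × 1 = 10
  FM05: 4 × 2 × 3 = 24
  FM06: 4 × 1 × 3 = 12
  FM07: 3 × 5 × 4 = 60
Sorted descending: 60, 24, 16, 12, 10, 5, 2.
The third-highest RPN is 16 (FM03).

16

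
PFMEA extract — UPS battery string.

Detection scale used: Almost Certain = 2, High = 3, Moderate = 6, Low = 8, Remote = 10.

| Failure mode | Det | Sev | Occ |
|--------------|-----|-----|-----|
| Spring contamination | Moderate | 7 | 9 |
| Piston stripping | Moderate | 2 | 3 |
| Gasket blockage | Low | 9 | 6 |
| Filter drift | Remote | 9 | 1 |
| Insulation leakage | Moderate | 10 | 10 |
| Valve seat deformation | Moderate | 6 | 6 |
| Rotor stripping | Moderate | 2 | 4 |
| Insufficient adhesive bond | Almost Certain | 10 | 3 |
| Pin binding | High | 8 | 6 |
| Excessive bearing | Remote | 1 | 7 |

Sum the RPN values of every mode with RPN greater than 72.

1860

RPN = Severity × Occurrence × Detection:
  Spring contamination: 7 × 9 × 6 = 378
  Piston stripping: 2 × 3 × 6 = 36
  Gasket blockage: 9 × 6 × 8 = 432
  Filter drift: 9 × 1 × 10 = 90
  Insulation leakage: 10 × 10 × 6 = 600
  Valve seat deformation: 6 × 6 × 6 = 216
  Rotor stripping: 2 × 4 × 6 = 48
  Insufficient adhesive bond: 10 × 3 × 2 = 60
  Pin binding: 8 × 6 × 3 = 144
  Excessive bearing: 1 × 7 × 10 = 70
RPN > 72: Spring contamination (378), Gasket blockage (432), Filter drift (90), Insulation leakage (600), Valve seat deformation (216), Pin binding (144).
Sum: 378 + 432 + 90 + 600 + 216 + 144 = 1860.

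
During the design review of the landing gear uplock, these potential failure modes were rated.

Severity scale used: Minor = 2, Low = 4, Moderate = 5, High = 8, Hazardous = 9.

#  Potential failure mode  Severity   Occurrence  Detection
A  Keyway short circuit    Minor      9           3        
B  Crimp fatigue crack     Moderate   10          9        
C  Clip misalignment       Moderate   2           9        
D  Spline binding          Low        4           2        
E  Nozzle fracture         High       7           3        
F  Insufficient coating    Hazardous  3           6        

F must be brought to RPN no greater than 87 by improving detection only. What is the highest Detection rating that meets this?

F: S=9, O=3, D=6 → current RPN = 162.
Fixed product = 27. Need 27 × D ≤ 87, so D ≤ 87/27 = 3.22.
Maximum integer Detection rating = 3 (gives RPN 81; D=4 would give 108 > 87).

3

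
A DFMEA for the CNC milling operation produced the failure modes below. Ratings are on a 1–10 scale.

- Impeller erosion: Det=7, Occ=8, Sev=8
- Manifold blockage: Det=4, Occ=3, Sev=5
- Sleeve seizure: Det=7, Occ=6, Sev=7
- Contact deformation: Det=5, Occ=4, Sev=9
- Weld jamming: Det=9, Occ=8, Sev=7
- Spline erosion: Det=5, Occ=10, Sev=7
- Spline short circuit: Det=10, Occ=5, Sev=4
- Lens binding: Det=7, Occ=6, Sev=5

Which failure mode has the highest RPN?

RPN = Severity × Occurrence × Detection:
  Impeller erosion: 8 × 8 × 7 = 448
  Manifold blockage: 5 × 3 × 4 = 60
  Sleeve seizure: 7 × 6 × 7 = 294
  Contact deformation: 9 × 4 × 5 = 180
  Weld jamming: 7 × 8 × 9 = 504
  Spline erosion: 7 × 10 × 5 = 350
  Spline short circuit: 4 × 5 × 10 = 200
  Lens binding: 5 × 6 × 7 = 210
Highest RPN is 504 → Weld jamming.

Weld jamming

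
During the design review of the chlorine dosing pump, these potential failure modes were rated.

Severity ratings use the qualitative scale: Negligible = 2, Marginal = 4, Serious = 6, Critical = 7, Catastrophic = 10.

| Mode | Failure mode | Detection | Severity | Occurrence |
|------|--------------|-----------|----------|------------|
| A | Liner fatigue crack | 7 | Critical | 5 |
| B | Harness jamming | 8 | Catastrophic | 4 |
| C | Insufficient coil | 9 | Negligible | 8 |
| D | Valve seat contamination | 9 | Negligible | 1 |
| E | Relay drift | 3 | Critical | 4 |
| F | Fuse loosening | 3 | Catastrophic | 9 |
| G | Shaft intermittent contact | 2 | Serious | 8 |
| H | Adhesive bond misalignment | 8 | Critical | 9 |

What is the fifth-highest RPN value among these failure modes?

144

RPN = Severity × Occurrence × Detection:
  A: 7 × 5 × 7 = 245
  B: 10 × 4 × 8 = 320
  C: 2 × 8 × 9 = 144
  D: 2 × 1 × 9 = 18
  E: 7 × 4 × 3 = 84
  F: 10 × 9 × 3 = 270
  G: 6 × 8 × 2 = 96
  H: 7 × 9 × 8 = 504
Sorted descending: 504, 320, 270, 245, 144, 96, 84, 18.
The fifth-highest RPN is 144 (C).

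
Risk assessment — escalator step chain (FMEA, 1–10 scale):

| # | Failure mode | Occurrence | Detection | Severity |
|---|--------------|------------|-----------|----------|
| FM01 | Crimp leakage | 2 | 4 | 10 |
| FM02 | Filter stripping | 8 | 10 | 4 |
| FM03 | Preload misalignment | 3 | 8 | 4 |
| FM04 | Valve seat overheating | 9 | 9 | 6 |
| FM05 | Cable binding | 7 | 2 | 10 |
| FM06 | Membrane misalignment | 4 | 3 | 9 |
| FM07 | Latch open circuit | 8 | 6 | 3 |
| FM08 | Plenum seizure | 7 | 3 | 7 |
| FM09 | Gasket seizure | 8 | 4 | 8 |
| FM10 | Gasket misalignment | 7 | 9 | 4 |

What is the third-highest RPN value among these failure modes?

RPN = Severity × Occurrence × Detection:
  FM01: 10 × 2 × 4 = 80
  FM02: 4 × 8 × 10 = 320
  FM03: 4 × 3 × 8 = 96
  FM04: 6 × 9 × 9 = 486
  FM05: 10 × 7 × 2 = 140
  FM06: 9 × 4 × 3 = 108
  FM07: 3 × 8 × 6 = 144
  FM08: 7 × 7 × 3 = 147
  FM09: 8 × 8 × 4 = 256
  FM10: 4 × 7 × 9 = 252
Sorted descending: 486, 320, 256, 252, 147, 144, 140, 108, 96, 80.
The third-highest RPN is 256 (FM09).

256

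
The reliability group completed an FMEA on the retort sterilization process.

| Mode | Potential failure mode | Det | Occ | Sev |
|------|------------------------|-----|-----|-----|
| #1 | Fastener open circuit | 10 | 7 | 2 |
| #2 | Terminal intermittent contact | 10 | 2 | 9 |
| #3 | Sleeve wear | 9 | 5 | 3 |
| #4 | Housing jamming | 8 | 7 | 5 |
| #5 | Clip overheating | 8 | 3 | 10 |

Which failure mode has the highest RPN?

#4

RPN = Severity × Occurrence × Detection:
  #1: 2 × 7 × 10 = 140
  #2: 9 × 2 × 10 = 180
  #3: 3 × 5 × 9 = 135
  #4: 5 × 7 × 8 = 280
  #5: 10 × 3 × 8 = 240
Highest RPN is 280 → #4.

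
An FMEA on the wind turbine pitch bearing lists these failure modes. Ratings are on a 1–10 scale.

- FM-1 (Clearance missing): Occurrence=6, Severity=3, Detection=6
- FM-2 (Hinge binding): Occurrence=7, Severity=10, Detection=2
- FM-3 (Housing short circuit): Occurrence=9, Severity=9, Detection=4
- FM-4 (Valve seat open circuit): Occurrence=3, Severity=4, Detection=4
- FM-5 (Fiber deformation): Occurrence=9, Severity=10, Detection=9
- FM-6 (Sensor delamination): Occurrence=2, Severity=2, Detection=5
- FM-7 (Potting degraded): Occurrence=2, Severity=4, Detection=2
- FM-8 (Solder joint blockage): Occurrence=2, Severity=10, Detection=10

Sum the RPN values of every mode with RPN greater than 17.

1650

RPN = Severity × Occurrence × Detection:
  FM-1: 3 × 6 × 6 = 108
  FM-2: 10 × 7 × 2 = 140
  FM-3: 9 × 9 × 4 = 324
  FM-4: 4 × 3 × 4 = 48
  FM-5: 10 × 9 × 9 = 810
  FM-6: 2 × 2 × 5 = 20
  FM-7: 4 × 2 × 2 = 16
  FM-8: 10 × 2 × 10 = 200
RPN > 17: FM-1 (108), FM-2 (140), FM-3 (324), FM-4 (48), FM-5 (810), FM-6 (20), FM-8 (200).
Sum: 108 + 140 + 324 + 48 + 810 + 20 + 200 = 1650.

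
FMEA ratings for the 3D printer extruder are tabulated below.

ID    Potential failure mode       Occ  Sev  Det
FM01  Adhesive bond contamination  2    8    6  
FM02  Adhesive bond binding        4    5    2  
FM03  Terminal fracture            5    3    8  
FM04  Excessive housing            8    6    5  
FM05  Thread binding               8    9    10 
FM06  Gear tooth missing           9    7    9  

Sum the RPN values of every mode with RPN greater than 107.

1647

RPN = Severity × Occurrence × Detection:
  FM01: 8 × 2 × 6 = 96
  FM02: 5 × 4 × 2 = 40
  FM03: 3 × 5 × 8 = 120
  FM04: 6 × 8 × 5 = 240
  FM05: 9 × 8 × 10 = 720
  FM06: 7 × 9 × 9 = 567
RPN > 107: FM03 (120), FM04 (240), FM05 (720), FM06 (567).
Sum: 120 + 240 + 720 + 567 = 1647.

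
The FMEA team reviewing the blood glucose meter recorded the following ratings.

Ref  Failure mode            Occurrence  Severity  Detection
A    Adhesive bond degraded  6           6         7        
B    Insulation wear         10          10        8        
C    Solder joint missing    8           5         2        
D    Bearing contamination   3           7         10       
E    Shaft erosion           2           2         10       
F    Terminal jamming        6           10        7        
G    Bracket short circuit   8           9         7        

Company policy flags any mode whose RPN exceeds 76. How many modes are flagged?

6

RPN = Severity × Occurrence × Detection:
  A: 6 × 6 × 7 = 252
  B: 10 × 10 × 8 = 800
  C: 5 × 8 × 2 = 80
  D: 7 × 3 × 10 = 210
  E: 2 × 2 × 10 = 40
  F: 10 × 6 × 7 = 420
  G: 9 × 8 × 7 = 504
Modes with RPN > 76: A (252), B (800), C (80), D (210), F (420), G (504) → 6.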